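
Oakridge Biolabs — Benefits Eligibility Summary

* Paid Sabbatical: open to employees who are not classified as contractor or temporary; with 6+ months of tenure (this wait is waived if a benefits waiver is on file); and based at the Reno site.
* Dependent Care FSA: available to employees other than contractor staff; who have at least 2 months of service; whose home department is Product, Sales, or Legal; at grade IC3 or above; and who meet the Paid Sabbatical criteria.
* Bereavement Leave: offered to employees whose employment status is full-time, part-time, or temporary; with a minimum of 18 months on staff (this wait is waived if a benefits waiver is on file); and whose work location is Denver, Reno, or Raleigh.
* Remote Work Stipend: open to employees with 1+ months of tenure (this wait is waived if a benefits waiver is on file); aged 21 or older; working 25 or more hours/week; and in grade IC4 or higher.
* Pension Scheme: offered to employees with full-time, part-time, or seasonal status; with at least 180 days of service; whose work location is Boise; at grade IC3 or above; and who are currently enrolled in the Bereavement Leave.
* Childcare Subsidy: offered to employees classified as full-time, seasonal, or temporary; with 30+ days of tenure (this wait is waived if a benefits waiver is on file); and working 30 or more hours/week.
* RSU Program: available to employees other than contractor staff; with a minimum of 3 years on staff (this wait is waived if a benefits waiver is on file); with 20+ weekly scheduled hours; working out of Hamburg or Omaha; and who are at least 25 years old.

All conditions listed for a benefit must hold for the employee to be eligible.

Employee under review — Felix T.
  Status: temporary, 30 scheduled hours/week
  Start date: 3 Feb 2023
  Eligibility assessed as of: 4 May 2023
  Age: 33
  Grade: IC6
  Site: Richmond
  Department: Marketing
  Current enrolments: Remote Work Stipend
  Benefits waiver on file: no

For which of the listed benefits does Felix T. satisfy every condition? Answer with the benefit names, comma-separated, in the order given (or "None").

Service from 3 Feb 2023 to 4 May 2023: 90 days.
Paid Sabbatical — status temporary ✗ (excluded) → not eligible.
Dependent Care FSA — status temporary ✓ (not excluded); service 90 days ≥ 2 months (≈60 days) ✓; dept Marketing ✗ → not eligible.
Bereavement Leave — status temporary ✓; no waiver, service 90 days < 18 months (≈540 days) ✗ → not eligible.
Remote Work Stipend — no waiver, service 90 days ≥ 1 month (≈30 days) ✓; age 33 ≥ 21 ✓; 30 hrs/wk ≥ 25 ✓; grade IC6 ≥ IC4 ✓ → eligible.
Pension Scheme — status temporary ✗ (requires full-time, part-time, or seasonal) → not eligible.
Childcare Subsidy — status temporary ✓; no waiver, service 90 days ≥ 30 days ✓; 30 hrs/wk ≥ 30 ✓ → eligible.
RSU Program — status temporary ✓ (not excluded); no waiver, service 90 days < 3 years (≈1095 days) ✗ → not eligible.

Remote Work Stipend, Childcare Subsidy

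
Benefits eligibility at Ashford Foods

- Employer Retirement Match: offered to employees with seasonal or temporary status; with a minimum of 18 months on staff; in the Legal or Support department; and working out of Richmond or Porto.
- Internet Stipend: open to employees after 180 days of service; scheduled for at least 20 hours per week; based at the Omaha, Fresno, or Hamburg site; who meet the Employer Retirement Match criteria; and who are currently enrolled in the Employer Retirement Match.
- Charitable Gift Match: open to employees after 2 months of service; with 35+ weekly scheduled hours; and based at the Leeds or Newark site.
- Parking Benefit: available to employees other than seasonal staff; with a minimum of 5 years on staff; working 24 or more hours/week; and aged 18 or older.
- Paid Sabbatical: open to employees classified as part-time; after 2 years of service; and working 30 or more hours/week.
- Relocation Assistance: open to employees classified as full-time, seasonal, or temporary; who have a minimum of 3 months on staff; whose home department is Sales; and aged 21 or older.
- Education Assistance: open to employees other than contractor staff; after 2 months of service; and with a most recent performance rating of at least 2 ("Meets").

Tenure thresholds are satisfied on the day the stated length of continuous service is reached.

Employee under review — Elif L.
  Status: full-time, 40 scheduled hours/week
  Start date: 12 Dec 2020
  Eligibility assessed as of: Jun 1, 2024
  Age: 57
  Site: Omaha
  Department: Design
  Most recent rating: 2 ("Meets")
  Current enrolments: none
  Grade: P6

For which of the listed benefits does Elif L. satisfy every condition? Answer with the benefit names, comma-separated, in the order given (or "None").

Service from 12 Dec 2020 to Jun 1, 2024: 1267 days.
Employer Retirement Match — status full-time ✗ (requires seasonal or temporary) → not eligible.
Internet Stipend — service 1267 days ≥ 180 days ✓; 40 hrs/wk ≥ 20 ✓; site Omaha ✓; not eligible for Employer Retirement Match ✗ → not eligible.
Charitable Gift Match — service 1267 days ≥ 2 months (≈60 days) ✓; 40 hrs/wk ≥ 35 ✓; site Omaha ✗ (not Leeds or Newark) → not eligible.
Parking Benefit — status full-time ✓ (not excluded); service 1267 days < 5 years (≈1825 days) ✗ → not eligible.
Paid Sabbatical — status full-time ✗ (requires part-time) → not eligible.
Relocation Assistance — status full-time ✓; service 1267 days ≥ 3 months (≈90 days) ✓; dept Design ✗ → not eligible.
Education Assistance — status full-time ✓ (not excluded); service 1267 days ≥ 2 months (≈60 days) ✓; rating 2 ≥ 2 ✓ → eligible.

Education Assistance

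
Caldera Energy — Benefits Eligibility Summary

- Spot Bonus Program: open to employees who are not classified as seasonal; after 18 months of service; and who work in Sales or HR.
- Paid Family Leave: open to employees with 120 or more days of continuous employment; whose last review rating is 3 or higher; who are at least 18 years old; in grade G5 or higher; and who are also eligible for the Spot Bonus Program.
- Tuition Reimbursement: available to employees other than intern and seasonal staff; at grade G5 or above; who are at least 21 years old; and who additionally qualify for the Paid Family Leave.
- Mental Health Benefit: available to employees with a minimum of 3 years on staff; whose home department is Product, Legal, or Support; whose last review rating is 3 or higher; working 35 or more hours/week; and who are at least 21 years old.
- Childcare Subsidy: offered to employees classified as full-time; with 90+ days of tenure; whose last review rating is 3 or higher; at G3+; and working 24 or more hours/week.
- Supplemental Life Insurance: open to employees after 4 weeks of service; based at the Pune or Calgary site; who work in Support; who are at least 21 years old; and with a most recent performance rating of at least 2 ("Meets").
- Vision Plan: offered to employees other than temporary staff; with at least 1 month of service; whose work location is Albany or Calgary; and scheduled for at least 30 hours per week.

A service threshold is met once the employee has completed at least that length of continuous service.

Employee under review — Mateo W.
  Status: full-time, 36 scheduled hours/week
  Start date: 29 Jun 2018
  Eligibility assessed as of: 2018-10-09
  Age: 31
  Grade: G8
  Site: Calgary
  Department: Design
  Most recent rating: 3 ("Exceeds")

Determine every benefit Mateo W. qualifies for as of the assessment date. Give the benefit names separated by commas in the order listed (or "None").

Service from 29 Jun 2018 to 2018-10-09: 102 days.
Spot Bonus Program — status full-time ✓ (not excluded); service 102 days < 18 months (≈540 days) ✗ → not eligible.
Paid Family Leave — service 102 days < 120 days ✗ → not eligible.
Tuition Reimbursement — status full-time ✓ (not excluded); grade G8 ≥ G5 ✓; age 31 ≥ 21 ✓; not eligible for Paid Family Leave ✗ → not eligible.
Mental Health Benefit — service 102 days < 3 years (≈1095 days) ✗ → not eligible.
Childcare Subsidy — status full-time ✓; service 102 days ≥ 90 days ✓; rating 3 ≥ 3 ✓; grade G8 ≥ G3 ✓; 36 hrs/wk ≥ 24 ✓ → eligible.
Supplemental Life Insurance — service 102 days ≥ 4 weeks (≈28 days) ✓; site Calgary ✓; dept Design ✗ → not eligible.
Vision Plan — status full-time ✓ (not excluded); service 102 days ≥ 1 month (≈30 days) ✓; site Calgary ✓; 36 hrs/wk ≥ 30 ✓ → eligible.

Childcare Subsidy, Vision Plan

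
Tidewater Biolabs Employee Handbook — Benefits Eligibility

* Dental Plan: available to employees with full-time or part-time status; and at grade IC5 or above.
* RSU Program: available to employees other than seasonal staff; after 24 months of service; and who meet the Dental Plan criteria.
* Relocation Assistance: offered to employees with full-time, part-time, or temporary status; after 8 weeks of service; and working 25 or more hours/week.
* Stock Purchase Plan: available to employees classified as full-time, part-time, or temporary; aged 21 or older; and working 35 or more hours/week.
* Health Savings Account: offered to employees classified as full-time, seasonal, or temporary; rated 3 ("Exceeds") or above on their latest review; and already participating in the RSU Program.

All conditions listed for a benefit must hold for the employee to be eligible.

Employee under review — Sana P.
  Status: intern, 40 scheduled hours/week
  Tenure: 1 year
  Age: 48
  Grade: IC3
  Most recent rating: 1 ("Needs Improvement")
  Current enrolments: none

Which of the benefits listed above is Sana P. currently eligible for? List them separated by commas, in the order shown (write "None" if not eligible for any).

Dental Plan — status intern ✗ (requires full-time or part-time) → not eligible.
RSU Program — status intern ✓ (not excluded); service 1 year < 24 months (≈720 days) ✗ → not eligible.
Relocation Assistance — status intern ✗ (requires full-time, part-time, or temporary) → not eligible.
Stock Purchase Plan — status intern ✗ (requires full-time, part-time, or temporary) → not eligible.
Health Savings Account — status intern ✗ (requires full-time, seasonal, or temporary) → not eligible.

None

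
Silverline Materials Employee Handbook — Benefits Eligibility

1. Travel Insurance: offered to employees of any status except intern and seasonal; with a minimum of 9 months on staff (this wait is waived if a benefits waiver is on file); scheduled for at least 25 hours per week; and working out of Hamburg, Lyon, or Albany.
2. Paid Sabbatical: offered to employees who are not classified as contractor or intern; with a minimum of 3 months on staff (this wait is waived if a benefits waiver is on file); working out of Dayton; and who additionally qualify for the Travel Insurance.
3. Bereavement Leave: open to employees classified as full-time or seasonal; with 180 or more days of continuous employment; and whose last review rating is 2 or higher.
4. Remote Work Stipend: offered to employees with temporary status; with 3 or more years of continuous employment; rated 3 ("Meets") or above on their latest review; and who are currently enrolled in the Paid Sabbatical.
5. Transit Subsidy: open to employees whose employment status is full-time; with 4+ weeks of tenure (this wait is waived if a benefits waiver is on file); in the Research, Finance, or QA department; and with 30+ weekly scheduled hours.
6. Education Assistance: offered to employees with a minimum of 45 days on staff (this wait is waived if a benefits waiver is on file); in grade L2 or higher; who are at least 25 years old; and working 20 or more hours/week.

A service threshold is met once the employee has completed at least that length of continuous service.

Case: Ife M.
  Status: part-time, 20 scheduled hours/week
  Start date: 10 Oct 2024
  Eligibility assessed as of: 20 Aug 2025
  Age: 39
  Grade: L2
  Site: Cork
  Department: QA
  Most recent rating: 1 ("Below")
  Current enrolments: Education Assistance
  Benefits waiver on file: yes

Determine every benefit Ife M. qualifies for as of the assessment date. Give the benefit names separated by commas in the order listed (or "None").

Education Assistance

Service from 10 Oct 2024 to 20 Aug 2025: 314 days.
Travel Insurance — status part-time ✓ (not excluded); benefits waiver on file ✓; 20 hrs/wk < 25 ✗ → not eligible.
Paid Sabbatical — status part-time ✓ (not excluded); benefits waiver on file ✓; site Cork ✗ (not Dayton) → not eligible.
Bereavement Leave — status part-time ✗ (requires full-time or seasonal) → not eligible.
Remote Work Stipend — status part-time ✗ (requires temporary) → not eligible.
Transit Subsidy — status part-time ✗ (requires full-time) → not eligible.
Education Assistance — benefits waiver on file ✓; grade L2 ≥ L2 ✓; age 39 ≥ 25 ✓; 20 hrs/wk ≥ 20 ✓ → eligible.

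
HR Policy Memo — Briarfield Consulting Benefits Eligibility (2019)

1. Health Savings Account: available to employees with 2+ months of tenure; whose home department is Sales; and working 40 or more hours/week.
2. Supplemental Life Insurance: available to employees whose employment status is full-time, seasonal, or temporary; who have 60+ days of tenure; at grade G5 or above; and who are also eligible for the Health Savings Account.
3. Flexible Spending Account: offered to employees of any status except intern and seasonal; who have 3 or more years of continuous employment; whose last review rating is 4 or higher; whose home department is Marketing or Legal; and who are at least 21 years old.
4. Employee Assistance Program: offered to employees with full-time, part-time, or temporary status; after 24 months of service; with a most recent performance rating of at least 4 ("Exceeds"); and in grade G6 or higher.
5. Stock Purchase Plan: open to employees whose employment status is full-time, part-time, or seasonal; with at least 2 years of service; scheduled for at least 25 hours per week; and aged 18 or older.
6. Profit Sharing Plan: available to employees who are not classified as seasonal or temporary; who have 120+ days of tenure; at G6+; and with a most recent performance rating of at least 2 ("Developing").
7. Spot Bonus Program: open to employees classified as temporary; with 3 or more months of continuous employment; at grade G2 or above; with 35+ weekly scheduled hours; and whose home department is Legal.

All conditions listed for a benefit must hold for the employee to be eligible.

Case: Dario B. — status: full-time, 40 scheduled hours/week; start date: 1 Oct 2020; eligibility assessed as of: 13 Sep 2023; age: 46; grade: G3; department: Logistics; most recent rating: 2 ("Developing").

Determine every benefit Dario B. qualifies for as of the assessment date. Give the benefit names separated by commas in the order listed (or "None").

Stock Purchase Plan

Service from 1 Oct 2020 to 13 Sep 2023: 1077 days.
Health Savings Account — service 1077 days ≥ 2 months (≈60 days) ✓; dept Logistics ✗ → not eligible.
Supplemental Life Insurance — status full-time ✓; service 1077 days ≥ 60 days ✓; grade G3 < G5 ✗ → not eligible.
Flexible Spending Account — status full-time ✓ (not excluded); service 1077 days < 3 years (≈1095 days) ✗ → not eligible.
Employee Assistance Program — status full-time ✓; service 1077 days ≥ 24 months (≈720 days) ✓; rating 2 < 4 ✗ → not eligible.
Stock Purchase Plan — status full-time ✓; service 1077 days ≥ 2 years (≈730 days) ✓; 40 hrs/wk ≥ 25 ✓; age 46 ≥ 18 ✓ → eligible.
Profit Sharing Plan — status full-time ✓ (not excluded); service 1077 days ≥ 120 days ✓; grade G3 < G6 ✗ → not eligible.
Spot Bonus Program — status full-time ✗ (requires temporary) → not eligible.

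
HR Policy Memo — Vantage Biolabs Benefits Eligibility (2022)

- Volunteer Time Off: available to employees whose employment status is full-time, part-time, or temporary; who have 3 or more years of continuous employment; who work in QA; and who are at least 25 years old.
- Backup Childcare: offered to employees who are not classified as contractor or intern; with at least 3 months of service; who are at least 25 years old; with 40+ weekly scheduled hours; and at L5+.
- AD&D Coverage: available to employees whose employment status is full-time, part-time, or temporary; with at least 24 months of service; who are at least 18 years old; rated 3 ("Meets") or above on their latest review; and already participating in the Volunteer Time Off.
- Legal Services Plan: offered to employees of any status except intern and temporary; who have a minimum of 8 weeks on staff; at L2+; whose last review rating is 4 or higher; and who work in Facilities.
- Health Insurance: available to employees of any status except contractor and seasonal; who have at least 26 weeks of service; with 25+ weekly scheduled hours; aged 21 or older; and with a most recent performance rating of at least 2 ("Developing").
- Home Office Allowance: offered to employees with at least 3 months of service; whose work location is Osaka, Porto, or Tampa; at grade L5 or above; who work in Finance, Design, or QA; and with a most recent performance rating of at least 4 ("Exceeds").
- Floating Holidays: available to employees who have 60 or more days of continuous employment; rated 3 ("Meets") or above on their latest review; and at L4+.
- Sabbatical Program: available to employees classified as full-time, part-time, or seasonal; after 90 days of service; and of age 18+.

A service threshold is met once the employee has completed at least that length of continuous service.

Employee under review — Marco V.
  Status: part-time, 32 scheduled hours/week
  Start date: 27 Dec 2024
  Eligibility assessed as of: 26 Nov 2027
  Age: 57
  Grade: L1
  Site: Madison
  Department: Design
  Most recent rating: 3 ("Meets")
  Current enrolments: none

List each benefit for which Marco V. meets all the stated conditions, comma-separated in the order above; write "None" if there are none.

Health Insurance, Sabbatical Program

Service from 27 Dec 2024 to 26 Nov 2027: 1064 days.
Volunteer Time Off — status part-time ✓; service 1064 days < 3 years (≈1095 days) ✗ → not eligible.
Backup Childcare — status part-time ✓ (not excluded); service 1064 days ≥ 3 months (≈90 days) ✓; age 57 ≥ 25 ✓; 32 hrs/wk < 40 ✗ → not eligible.
AD&D Coverage — status part-time ✓; service 1064 days ≥ 24 months (≈720 days) ✓; age 57 ≥ 18 ✓; rating 3 ≥ 3 ✓; not enrolled in Volunteer Time Off ✗ → not eligible.
Legal Services Plan — status part-time ✓ (not excluded); service 1064 days ≥ 8 weeks (≈56 days) ✓; grade L1 < L2 ✗ → not eligible.
Health Insurance — status part-time ✓ (not excluded); service 1064 days ≥ 26 weeks (≈182 days) ✓; 32 hrs/wk ≥ 25 ✓; age 57 ≥ 21 ✓; rating 3 ≥ 2 ✓ → eligible.
Home Office Allowance — service 1064 days ≥ 3 months (≈90 days) ✓; site Madison ✗ (not Osaka, Porto, or Tampa) → not eligible.
Floating Holidays — service 1064 days ≥ 60 days ✓; rating 3 ≥ 3 ✓; grade L1 < L4 ✗ → not eligible.
Sabbatical Program — status part-time ✓; service 1064 days ≥ 90 days ✓; age 57 ≥ 18 ✓ → eligible.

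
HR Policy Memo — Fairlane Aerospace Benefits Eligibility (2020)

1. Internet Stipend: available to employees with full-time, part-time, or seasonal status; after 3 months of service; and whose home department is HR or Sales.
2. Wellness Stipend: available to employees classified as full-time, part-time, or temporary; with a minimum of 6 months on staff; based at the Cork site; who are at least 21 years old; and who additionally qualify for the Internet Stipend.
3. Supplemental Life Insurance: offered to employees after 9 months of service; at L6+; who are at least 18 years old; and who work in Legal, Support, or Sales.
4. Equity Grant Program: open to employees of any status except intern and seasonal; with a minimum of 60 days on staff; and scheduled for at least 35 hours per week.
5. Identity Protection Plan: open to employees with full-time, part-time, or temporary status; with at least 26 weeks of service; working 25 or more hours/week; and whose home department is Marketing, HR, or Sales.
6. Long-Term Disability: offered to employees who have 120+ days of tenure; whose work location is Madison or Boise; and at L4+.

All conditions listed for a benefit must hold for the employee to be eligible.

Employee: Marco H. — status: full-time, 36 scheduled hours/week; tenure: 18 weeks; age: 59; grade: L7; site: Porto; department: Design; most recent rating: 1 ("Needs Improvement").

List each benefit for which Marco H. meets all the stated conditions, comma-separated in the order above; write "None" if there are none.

Internet Stipend — status full-time ✓; service 18 weeks ≥ 3 months (≈90 days) ✓; dept Design ✗ → not eligible.
Wellness Stipend — status full-time ✓; service 18 weeks < 6 months (≈180 days) ✗ → not eligible.
Supplemental Life Insurance — service 18 weeks < 9 months (≈270 days) ✗ → not eligible.
Equity Grant Program — status full-time ✓ (not excluded); service 18 weeks ≥ 60 days ✓; 36 hrs/wk ≥ 35 ✓ → eligible.
Identity Protection Plan — status full-time ✓; service 18 weeks < 26 weeks ✗ → not eligible.
Long-Term Disability — service 18 weeks ≥ 120 days ✓; site Porto ✗ (not Madison or Boise) → not eligible.

Equity Grant Program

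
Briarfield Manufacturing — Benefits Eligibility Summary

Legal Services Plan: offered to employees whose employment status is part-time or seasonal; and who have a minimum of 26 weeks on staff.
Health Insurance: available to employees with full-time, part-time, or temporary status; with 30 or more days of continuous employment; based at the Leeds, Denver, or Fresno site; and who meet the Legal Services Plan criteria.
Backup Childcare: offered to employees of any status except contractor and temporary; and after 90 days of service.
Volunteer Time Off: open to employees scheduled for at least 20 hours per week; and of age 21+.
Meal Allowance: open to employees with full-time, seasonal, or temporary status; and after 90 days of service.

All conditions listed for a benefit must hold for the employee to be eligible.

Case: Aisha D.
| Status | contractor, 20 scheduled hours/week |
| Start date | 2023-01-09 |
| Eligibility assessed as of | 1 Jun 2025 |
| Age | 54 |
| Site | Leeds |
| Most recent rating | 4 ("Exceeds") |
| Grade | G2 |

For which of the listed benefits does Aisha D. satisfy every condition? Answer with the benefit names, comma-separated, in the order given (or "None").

Service from 2023-01-09 to 1 Jun 2025: 874 days.
Legal Services Plan — status contractor ✗ (requires part-time or seasonal) → not eligible.
Health Insurance — status contractor ✗ (requires full-time, part-time, or temporary) → not eligible.
Backup Childcare — status contractor ✗ (excluded) → not eligible.
Volunteer Time Off — 20 hrs/wk ≥ 20 ✓; age 54 ≥ 21 ✓ → eligible.
Meal Allowance — status contractor ✗ (requires full-time, seasonal, or temporary) → not eligible.

Volunteer Time Off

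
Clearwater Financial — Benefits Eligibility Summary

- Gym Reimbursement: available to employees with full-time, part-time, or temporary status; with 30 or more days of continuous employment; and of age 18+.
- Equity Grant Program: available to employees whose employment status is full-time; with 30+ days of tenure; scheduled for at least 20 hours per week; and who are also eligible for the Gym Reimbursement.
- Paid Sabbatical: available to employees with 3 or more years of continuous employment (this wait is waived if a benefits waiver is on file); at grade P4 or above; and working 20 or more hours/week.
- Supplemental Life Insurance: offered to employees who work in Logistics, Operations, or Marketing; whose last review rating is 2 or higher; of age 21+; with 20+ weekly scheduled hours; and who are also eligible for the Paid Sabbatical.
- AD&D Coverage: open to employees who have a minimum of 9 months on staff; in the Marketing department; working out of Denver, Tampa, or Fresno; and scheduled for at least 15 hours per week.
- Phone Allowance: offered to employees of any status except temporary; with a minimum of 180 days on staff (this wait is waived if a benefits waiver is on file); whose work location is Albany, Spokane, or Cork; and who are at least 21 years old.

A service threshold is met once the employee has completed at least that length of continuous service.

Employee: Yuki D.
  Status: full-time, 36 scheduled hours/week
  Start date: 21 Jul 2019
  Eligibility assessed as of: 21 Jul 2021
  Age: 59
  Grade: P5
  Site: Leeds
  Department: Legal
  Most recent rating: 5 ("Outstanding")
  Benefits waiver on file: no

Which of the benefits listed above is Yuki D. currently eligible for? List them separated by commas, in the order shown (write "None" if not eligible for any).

Gym Reimbursement, Equity Grant Program

Service from 21 Jul 2019 to 21 Jul 2021: 731 days.
Gym Reimbursement — status full-time ✓; service 731 days ≥ 30 days ✓; age 59 ≥ 18 ✓ → eligible.
Equity Grant Program — status full-time ✓; service 731 days ≥ 30 days ✓; 36 hrs/wk ≥ 20 ✓; eligible for Gym Reimbursement ✓ → eligible.
Paid Sabbatical — no waiver, service 731 days < 3 years (≈1095 days) ✗ → not eligible.
Supplemental Life Insurance — dept Legal ✗ → not eligible.
AD&D Coverage — service 731 days ≥ 9 months (≈270 days) ✓; dept Legal ✗ → not eligible.
Phone Allowance — status full-time ✓ (not excluded); no waiver, service 731 days ≥ 180 days ✓; site Leeds ✗ (not Albany, Spokane, or Cork) → not eligible.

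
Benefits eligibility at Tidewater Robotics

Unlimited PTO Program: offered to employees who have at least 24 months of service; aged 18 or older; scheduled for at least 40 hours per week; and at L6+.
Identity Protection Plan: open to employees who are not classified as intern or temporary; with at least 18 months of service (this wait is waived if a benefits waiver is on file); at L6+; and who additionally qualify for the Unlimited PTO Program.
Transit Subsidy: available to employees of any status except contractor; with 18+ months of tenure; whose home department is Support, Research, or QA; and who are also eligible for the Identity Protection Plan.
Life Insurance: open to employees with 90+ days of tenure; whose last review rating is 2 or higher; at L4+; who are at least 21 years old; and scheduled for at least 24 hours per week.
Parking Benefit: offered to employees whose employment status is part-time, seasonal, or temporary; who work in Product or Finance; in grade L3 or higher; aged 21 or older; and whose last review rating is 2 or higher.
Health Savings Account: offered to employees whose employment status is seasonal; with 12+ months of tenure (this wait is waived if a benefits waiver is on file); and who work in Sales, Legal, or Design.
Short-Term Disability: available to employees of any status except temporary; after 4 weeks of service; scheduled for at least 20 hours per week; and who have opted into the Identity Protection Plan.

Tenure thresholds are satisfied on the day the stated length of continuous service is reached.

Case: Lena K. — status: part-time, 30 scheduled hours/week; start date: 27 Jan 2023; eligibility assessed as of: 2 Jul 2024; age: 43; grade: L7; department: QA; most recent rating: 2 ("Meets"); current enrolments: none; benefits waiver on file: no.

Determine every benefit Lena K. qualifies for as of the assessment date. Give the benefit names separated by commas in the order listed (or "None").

Life Insurance

Service from 27 Jan 2023 to 2 Jul 2024: 522 days.
Unlimited PTO Program — service 522 days < 24 months (≈720 days) ✗ → not eligible.
Identity Protection Plan — status part-time ✓ (not excluded); no waiver, service 522 days < 18 months (≈540 days) ✗ → not eligible.
Transit Subsidy — status part-time ✓ (not excluded); service 522 days < 18 months (≈540 days) ✗ → not eligible.
Life Insurance — service 522 days ≥ 90 days ✓; rating 2 ≥ 2 ✓; grade L7 ≥ L4 ✓; age 43 ≥ 21 ✓; 30 hrs/wk ≥ 24 ✓ → eligible.
Parking Benefit — status part-time ✓; dept QA ✗ → not eligible.
Health Savings Account — status part-time ✗ (requires seasonal) → not eligible.
Short-Term Disability — status part-time ✓ (not excluded); service 522 days ≥ 4 weeks (≈28 days) ✓; 30 hrs/wk ≥ 20 ✓; not enrolled in Identity Protection Plan ✗ → not eligible.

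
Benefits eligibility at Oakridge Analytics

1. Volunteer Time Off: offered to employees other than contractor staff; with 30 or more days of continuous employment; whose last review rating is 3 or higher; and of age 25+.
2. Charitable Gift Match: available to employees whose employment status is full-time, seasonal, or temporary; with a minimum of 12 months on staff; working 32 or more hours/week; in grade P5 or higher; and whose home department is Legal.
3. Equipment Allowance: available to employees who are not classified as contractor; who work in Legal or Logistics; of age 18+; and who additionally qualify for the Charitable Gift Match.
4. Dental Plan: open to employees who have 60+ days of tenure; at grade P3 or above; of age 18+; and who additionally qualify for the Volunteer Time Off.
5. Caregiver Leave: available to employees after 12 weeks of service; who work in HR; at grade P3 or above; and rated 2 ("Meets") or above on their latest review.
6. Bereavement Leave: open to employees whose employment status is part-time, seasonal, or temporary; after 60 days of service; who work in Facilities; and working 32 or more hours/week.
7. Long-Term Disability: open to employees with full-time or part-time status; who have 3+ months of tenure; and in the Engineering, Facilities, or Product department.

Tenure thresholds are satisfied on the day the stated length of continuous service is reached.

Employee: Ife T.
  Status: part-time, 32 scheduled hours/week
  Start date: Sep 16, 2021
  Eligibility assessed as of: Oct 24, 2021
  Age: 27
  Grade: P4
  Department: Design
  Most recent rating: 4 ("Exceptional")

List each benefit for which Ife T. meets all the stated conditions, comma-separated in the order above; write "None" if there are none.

Volunteer Time Off

Service from Sep 16, 2021 to Oct 24, 2021: 38 days.
Volunteer Time Off — status part-time ✓ (not excluded); service 38 days ≥ 30 days ✓; rating 4 ≥ 3 ✓; age 27 ≥ 25 ✓ → eligible.
Charitable Gift Match — status part-time ✗ (requires full-time, seasonal, or temporary) → not eligible.
Equipment Allowance — status part-time ✓ (not excluded); dept Design ✗ → not eligible.
Dental Plan — service 38 days < 60 days ✗ → not eligible.
Caregiver Leave — service 38 days < 12 weeks (≈84 days) ✗ → not eligible.
Bereavement Leave — status part-time ✓; service 38 days < 60 days ✗ → not eligible.
Long-Term Disability — status part-time ✓; service 38 days < 3 months (≈90 days) ✗ → not eligible.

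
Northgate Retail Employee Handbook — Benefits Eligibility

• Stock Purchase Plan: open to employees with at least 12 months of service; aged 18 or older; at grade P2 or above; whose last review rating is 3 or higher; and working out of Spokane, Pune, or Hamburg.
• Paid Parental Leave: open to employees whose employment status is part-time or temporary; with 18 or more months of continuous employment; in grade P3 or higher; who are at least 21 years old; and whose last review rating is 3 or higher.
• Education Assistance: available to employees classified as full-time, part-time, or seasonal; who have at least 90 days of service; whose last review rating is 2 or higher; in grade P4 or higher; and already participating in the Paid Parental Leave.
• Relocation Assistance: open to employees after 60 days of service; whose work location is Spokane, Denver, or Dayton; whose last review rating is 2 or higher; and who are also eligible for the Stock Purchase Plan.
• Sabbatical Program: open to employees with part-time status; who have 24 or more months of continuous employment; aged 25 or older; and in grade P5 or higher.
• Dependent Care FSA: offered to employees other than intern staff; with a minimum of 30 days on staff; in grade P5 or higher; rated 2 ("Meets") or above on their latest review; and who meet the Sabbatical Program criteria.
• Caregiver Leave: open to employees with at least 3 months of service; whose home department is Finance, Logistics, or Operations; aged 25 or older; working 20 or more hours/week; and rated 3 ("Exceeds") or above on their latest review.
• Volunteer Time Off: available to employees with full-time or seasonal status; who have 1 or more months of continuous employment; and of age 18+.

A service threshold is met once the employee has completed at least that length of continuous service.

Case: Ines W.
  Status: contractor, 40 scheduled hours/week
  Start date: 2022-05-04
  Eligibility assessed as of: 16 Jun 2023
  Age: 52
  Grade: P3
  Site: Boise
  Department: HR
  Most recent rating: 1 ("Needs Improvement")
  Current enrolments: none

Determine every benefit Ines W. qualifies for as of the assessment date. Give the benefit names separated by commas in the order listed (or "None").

Service from 2022-05-04 to 16 Jun 2023: 408 days.
Stock Purchase Plan — service 408 days ≥ 12 months (≈360 days) ✓; age 52 ≥ 18 ✓; grade P3 ≥ P2 ✓; rating 1 < 3 ✗ → not eligible.
Paid Parental Leave — status contractor ✗ (requires part-time or temporary) → not eligible.
Education Assistance — status contractor ✗ (requires full-time, part-time, or seasonal) → not eligible.
Relocation Assistance — service 408 days ≥ 60 days ✓; site Boise ✗ (not Spokane, Denver, or Dayton) → not eligible.
Sabbatical Program — status contractor ✗ (requires part-time) → not eligible.
Dependent Care FSA — status contractor ✓ (not excluded); service 408 days ≥ 30 days ✓; grade P3 < P5 ✗ → not eligible.
Caregiver Leave — service 408 days ≥ 3 months (≈90 days) ✓; dept HR ✗ → not eligible.
Volunteer Time Off — status contractor ✗ (requires full-time or seasonal) → not eligible.

None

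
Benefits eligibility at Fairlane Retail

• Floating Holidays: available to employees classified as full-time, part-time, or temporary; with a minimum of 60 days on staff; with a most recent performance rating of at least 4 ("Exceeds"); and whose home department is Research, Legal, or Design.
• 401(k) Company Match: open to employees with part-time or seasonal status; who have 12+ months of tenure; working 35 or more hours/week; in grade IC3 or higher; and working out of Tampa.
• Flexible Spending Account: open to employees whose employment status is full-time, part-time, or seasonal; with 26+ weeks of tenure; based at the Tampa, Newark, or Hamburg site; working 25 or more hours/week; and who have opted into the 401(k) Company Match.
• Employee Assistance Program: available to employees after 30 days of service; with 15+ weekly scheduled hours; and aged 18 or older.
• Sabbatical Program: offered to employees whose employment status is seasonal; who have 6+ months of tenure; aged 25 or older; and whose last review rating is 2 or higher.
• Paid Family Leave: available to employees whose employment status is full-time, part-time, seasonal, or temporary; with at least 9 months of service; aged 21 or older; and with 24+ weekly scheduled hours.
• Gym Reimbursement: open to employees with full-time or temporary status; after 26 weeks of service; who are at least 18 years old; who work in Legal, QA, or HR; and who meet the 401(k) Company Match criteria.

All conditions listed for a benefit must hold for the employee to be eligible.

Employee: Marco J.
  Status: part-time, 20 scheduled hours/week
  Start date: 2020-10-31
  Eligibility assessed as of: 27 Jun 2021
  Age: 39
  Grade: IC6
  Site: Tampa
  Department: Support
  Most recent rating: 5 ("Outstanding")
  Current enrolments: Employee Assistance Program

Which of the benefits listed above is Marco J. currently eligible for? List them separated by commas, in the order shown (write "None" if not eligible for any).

Employee Assistance Program

Service from 2020-10-31 to 27 Jun 2021: 239 days.
Floating Holidays — status part-time ✓; service 239 days ≥ 60 days ✓; rating 5 ≥ 4 ✓; dept Support ✗ → not eligible.
401(k) Company Match — status part-time ✓; service 239 days < 12 months (≈360 days) ✗ → not eligible.
Flexible Spending Account — status part-time ✓; service 239 days ≥ 26 weeks (≈182 days) ✓; site Tampa ✓; 20 hrs/wk < 25 ✗ → not eligible.
Employee Assistance Program — service 239 days ≥ 30 days ✓; 20 hrs/wk ≥ 15 ✓; age 39 ≥ 18 ✓ → eligible.
Sabbatical Program — status part-time ✗ (requires seasonal) → not eligible.
Paid Family Leave — status part-time ✓; service 239 days < 9 months (≈270 days) ✗ → not eligible.
Gym Reimbursement — status part-time ✗ (requires full-time or temporary) → not eligible.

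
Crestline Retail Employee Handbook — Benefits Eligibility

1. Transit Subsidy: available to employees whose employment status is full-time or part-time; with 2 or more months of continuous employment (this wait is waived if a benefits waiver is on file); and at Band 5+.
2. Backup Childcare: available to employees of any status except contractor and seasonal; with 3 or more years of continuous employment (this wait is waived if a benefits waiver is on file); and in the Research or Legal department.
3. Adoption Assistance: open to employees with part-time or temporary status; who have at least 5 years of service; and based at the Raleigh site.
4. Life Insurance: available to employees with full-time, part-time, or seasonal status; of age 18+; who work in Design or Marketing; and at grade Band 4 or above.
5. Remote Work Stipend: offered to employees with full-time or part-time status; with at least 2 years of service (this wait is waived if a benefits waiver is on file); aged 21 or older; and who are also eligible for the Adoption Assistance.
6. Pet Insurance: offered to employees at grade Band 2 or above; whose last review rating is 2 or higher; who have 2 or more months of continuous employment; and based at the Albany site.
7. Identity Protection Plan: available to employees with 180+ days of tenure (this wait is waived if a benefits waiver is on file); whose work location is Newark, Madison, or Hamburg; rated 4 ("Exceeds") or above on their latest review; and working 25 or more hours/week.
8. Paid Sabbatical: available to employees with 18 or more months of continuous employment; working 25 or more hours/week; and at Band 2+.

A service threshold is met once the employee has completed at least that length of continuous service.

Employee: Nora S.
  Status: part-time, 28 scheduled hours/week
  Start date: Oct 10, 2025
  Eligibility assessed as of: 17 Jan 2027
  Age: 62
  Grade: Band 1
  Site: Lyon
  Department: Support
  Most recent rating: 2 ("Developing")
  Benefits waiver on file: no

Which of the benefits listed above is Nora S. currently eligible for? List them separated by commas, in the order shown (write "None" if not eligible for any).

Service from Oct 10, 2025 to 17 Jan 2027: 464 days.
Transit Subsidy — status part-time ✓; no waiver, service 464 days ≥ 2 months (≈60 days) ✓; grade Band 1 < Band 5 ✗ → not eligible.
Backup Childcare — status part-time ✓ (not excluded); no waiver, service 464 days < 3 years (≈1095 days) ✗ → not eligible.
Adoption Assistance — status part-time ✓; service 464 days < 5 years (≈1825 days) ✗ → not eligible.
Life Insurance — status part-time ✓; age 62 ≥ 18 ✓; dept Support ✗ → not eligible.
Remote Work Stipend — status part-time ✓; no waiver, service 464 days < 2 years (≈730 days) ✗ → not eligible.
Pet Insurance — grade Band 1 < Band 2 ✗ → not eligible.
Identity Protection Plan — no waiver, service 464 days ≥ 180 days ✓; site Lyon ✗ (not Newark, Madison, or Hamburg) → not eligible.
Paid Sabbatical — service 464 days < 18 months (≈540 days) ✗ → not eligible.

None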